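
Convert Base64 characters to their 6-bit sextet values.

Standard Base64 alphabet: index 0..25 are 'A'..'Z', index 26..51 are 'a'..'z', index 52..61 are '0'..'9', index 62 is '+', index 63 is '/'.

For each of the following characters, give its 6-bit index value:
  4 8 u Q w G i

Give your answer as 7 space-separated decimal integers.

'4': 0..9 range, 52 + ord('4') − ord('0') = 56
'8': 0..9 range, 52 + ord('8') − ord('0') = 60
'u': a..z range, 26 + ord('u') − ord('a') = 46
'Q': A..Z range, ord('Q') − ord('A') = 16
'w': a..z range, 26 + ord('w') − ord('a') = 48
'G': A..Z range, ord('G') − ord('A') = 6
'i': a..z range, 26 + ord('i') − ord('a') = 34

Answer: 56 60 46 16 48 6 34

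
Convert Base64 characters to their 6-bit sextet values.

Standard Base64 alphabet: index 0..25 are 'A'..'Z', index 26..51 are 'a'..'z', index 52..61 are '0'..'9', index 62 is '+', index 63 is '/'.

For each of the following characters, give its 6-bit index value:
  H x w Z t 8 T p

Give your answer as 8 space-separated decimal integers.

Answer: 7 49 48 25 45 60 19 41

Derivation:
'H': A..Z range, ord('H') − ord('A') = 7
'x': a..z range, 26 + ord('x') − ord('a') = 49
'w': a..z range, 26 + ord('w') − ord('a') = 48
'Z': A..Z range, ord('Z') − ord('A') = 25
't': a..z range, 26 + ord('t') − ord('a') = 45
'8': 0..9 range, 52 + ord('8') − ord('0') = 60
'T': A..Z range, ord('T') − ord('A') = 19
'p': a..z range, 26 + ord('p') − ord('a') = 41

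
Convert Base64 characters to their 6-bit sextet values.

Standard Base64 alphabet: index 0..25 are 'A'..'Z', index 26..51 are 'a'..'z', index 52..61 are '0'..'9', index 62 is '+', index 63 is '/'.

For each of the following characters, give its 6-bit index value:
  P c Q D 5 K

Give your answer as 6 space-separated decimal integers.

'P': A..Z range, ord('P') − ord('A') = 15
'c': a..z range, 26 + ord('c') − ord('a') = 28
'Q': A..Z range, ord('Q') − ord('A') = 16
'D': A..Z range, ord('D') − ord('A') = 3
'5': 0..9 range, 52 + ord('5') − ord('0') = 57
'K': A..Z range, ord('K') − ord('A') = 10

Answer: 15 28 16 3 57 10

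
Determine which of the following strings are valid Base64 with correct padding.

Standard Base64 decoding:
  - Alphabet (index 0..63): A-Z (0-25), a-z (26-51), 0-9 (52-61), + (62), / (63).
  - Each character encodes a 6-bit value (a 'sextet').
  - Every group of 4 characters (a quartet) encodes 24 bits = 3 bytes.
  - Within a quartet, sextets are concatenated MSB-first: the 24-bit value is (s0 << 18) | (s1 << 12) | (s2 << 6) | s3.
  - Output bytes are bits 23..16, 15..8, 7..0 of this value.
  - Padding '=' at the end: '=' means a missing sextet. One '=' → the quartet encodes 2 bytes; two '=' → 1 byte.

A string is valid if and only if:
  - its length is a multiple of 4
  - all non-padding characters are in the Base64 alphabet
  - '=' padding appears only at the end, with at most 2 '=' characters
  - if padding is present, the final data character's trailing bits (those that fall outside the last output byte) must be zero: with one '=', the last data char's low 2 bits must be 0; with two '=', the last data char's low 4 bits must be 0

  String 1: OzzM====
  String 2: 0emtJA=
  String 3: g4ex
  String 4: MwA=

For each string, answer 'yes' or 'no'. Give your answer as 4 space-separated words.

String 1: 'OzzM====' → invalid (4 pad chars (max 2))
String 2: '0emtJA=' → invalid (len=7 not mult of 4)
String 3: 'g4ex' → valid
String 4: 'MwA=' → valid

Answer: no no yes yes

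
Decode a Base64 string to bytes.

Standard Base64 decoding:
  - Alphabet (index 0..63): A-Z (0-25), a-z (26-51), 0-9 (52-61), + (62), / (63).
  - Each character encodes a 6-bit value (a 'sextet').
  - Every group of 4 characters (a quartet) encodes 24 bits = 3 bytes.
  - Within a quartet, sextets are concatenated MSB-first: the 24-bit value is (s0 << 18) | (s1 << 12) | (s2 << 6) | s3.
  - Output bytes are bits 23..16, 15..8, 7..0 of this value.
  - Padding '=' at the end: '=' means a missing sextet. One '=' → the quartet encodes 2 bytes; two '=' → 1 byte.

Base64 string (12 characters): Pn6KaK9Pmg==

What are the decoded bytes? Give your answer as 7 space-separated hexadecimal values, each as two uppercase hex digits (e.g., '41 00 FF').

Answer: 3E 7E 8A 68 AF 4F 9A

Derivation:
After char 0 ('P'=15): chars_in_quartet=1 acc=0xF bytes_emitted=0
After char 1 ('n'=39): chars_in_quartet=2 acc=0x3E7 bytes_emitted=0
After char 2 ('6'=58): chars_in_quartet=3 acc=0xF9FA bytes_emitted=0
After char 3 ('K'=10): chars_in_quartet=4 acc=0x3E7E8A -> emit 3E 7E 8A, reset; bytes_emitted=3
After char 4 ('a'=26): chars_in_quartet=1 acc=0x1A bytes_emitted=3
After char 5 ('K'=10): chars_in_quartet=2 acc=0x68A bytes_emitted=3
After char 6 ('9'=61): chars_in_quartet=3 acc=0x1A2BD bytes_emitted=3
After char 7 ('P'=15): chars_in_quartet=4 acc=0x68AF4F -> emit 68 AF 4F, reset; bytes_emitted=6
After char 8 ('m'=38): chars_in_quartet=1 acc=0x26 bytes_emitted=6
After char 9 ('g'=32): chars_in_quartet=2 acc=0x9A0 bytes_emitted=6
Padding '==': partial quartet acc=0x9A0 -> emit 9A; bytes_emitted=7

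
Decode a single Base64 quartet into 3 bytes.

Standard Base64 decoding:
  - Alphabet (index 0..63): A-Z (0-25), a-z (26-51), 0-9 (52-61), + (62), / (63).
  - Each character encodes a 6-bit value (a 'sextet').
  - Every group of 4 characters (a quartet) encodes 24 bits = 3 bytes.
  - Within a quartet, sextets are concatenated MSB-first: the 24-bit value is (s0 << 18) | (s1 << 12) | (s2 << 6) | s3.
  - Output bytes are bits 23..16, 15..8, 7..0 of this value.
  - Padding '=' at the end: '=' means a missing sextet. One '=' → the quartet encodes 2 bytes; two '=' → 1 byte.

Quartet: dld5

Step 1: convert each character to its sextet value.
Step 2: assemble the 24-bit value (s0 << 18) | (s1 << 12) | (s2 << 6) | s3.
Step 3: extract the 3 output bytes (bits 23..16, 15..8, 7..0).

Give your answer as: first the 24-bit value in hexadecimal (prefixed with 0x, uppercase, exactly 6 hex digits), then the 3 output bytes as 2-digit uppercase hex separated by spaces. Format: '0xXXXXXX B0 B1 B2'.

Sextets: d=29, l=37, d=29, 5=57
24-bit: (29<<18) | (37<<12) | (29<<6) | 57
      = 0x740000 | 0x025000 | 0x000740 | 0x000039
      = 0x765779
Bytes: (v>>16)&0xFF=76, (v>>8)&0xFF=57, v&0xFF=79

Answer: 0x765779 76 57 79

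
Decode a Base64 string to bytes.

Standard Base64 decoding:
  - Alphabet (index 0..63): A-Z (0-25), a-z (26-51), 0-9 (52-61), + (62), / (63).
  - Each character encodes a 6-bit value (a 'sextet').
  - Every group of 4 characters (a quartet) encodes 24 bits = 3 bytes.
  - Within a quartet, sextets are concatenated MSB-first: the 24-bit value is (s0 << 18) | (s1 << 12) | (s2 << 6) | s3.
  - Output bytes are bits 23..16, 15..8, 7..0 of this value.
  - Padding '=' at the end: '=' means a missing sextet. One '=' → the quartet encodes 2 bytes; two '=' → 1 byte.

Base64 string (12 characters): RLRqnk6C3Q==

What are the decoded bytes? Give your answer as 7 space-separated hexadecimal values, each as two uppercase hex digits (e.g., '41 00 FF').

After char 0 ('R'=17): chars_in_quartet=1 acc=0x11 bytes_emitted=0
After char 1 ('L'=11): chars_in_quartet=2 acc=0x44B bytes_emitted=0
After char 2 ('R'=17): chars_in_quartet=3 acc=0x112D1 bytes_emitted=0
After char 3 ('q'=42): chars_in_quartet=4 acc=0x44B46A -> emit 44 B4 6A, reset; bytes_emitted=3
After char 4 ('n'=39): chars_in_quartet=1 acc=0x27 bytes_emitted=3
After char 5 ('k'=36): chars_in_quartet=2 acc=0x9E4 bytes_emitted=3
After char 6 ('6'=58): chars_in_quartet=3 acc=0x2793A bytes_emitted=3
After char 7 ('C'=2): chars_in_quartet=4 acc=0x9E4E82 -> emit 9E 4E 82, reset; bytes_emitted=6
After char 8 ('3'=55): chars_in_quartet=1 acc=0x37 bytes_emitted=6
After char 9 ('Q'=16): chars_in_quartet=2 acc=0xDD0 bytes_emitted=6
Padding '==': partial quartet acc=0xDD0 -> emit DD; bytes_emitted=7

Answer: 44 B4 6A 9E 4E 82 DD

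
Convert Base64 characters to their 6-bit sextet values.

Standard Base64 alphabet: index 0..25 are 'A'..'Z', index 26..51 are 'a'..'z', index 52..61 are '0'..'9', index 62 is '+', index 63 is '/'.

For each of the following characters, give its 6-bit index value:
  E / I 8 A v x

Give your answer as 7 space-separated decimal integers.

'E': A..Z range, ord('E') − ord('A') = 4
'/': index 63
'I': A..Z range, ord('I') − ord('A') = 8
'8': 0..9 range, 52 + ord('8') − ord('0') = 60
'A': A..Z range, ord('A') − ord('A') = 0
'v': a..z range, 26 + ord('v') − ord('a') = 47
'x': a..z range, 26 + ord('x') − ord('a') = 49

Answer: 4 63 8 60 0 47 49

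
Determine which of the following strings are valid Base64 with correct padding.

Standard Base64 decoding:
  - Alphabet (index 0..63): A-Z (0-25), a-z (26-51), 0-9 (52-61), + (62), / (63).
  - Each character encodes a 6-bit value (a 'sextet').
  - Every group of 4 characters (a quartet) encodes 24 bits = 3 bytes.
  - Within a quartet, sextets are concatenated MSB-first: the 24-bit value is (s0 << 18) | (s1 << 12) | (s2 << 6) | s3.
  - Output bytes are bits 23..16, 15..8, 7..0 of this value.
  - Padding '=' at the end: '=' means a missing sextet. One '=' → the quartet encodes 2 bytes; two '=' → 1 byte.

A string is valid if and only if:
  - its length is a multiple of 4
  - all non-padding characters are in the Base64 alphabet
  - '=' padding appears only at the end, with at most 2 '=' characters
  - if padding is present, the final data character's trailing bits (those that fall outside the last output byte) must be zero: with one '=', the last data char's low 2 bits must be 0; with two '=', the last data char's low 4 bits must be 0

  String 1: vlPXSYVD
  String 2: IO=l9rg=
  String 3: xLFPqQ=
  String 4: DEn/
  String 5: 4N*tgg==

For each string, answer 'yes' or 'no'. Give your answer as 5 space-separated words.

String 1: 'vlPXSYVD' → valid
String 2: 'IO=l9rg=' → invalid (bad char(s): ['=']; '=' in middle)
String 3: 'xLFPqQ=' → invalid (len=7 not mult of 4)
String 4: 'DEn/' → valid
String 5: '4N*tgg==' → invalid (bad char(s): ['*'])

Answer: yes no no yes no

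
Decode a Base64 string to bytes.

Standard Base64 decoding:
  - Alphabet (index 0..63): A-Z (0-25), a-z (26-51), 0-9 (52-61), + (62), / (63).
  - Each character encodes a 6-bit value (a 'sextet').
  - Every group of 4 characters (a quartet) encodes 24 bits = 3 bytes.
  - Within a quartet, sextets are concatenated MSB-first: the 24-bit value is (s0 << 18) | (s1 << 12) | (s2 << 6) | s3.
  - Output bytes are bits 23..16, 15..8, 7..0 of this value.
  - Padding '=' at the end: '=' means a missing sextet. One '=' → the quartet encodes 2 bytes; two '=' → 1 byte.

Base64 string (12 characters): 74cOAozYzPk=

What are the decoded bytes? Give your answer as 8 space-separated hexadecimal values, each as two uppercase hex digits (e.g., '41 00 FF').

Answer: EF 87 0E 02 8C D8 CC F9

Derivation:
After char 0 ('7'=59): chars_in_quartet=1 acc=0x3B bytes_emitted=0
After char 1 ('4'=56): chars_in_quartet=2 acc=0xEF8 bytes_emitted=0
After char 2 ('c'=28): chars_in_quartet=3 acc=0x3BE1C bytes_emitted=0
After char 3 ('O'=14): chars_in_quartet=4 acc=0xEF870E -> emit EF 87 0E, reset; bytes_emitted=3
After char 4 ('A'=0): chars_in_quartet=1 acc=0x0 bytes_emitted=3
After char 5 ('o'=40): chars_in_quartet=2 acc=0x28 bytes_emitted=3
After char 6 ('z'=51): chars_in_quartet=3 acc=0xA33 bytes_emitted=3
After char 7 ('Y'=24): chars_in_quartet=4 acc=0x28CD8 -> emit 02 8C D8, reset; bytes_emitted=6
After char 8 ('z'=51): chars_in_quartet=1 acc=0x33 bytes_emitted=6
After char 9 ('P'=15): chars_in_quartet=2 acc=0xCCF bytes_emitted=6
After char 10 ('k'=36): chars_in_quartet=3 acc=0x333E4 bytes_emitted=6
Padding '=': partial quartet acc=0x333E4 -> emit CC F9; bytes_emitted=8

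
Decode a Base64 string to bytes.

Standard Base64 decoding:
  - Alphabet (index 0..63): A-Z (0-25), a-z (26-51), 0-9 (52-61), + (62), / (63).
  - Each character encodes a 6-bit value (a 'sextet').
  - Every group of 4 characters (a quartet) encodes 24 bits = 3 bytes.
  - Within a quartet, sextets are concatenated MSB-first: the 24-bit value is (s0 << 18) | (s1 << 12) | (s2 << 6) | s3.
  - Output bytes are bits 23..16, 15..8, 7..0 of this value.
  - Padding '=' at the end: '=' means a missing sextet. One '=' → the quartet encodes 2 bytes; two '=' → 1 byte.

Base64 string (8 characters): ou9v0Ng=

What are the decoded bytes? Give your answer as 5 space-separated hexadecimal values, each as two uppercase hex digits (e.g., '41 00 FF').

Answer: A2 EF 6F D0 D8

Derivation:
After char 0 ('o'=40): chars_in_quartet=1 acc=0x28 bytes_emitted=0
After char 1 ('u'=46): chars_in_quartet=2 acc=0xA2E bytes_emitted=0
After char 2 ('9'=61): chars_in_quartet=3 acc=0x28BBD bytes_emitted=0
After char 3 ('v'=47): chars_in_quartet=4 acc=0xA2EF6F -> emit A2 EF 6F, reset; bytes_emitted=3
After char 4 ('0'=52): chars_in_quartet=1 acc=0x34 bytes_emitted=3
After char 5 ('N'=13): chars_in_quartet=2 acc=0xD0D bytes_emitted=3
After char 6 ('g'=32): chars_in_quartet=3 acc=0x34360 bytes_emitted=3
Padding '=': partial quartet acc=0x34360 -> emit D0 D8; bytes_emitted=5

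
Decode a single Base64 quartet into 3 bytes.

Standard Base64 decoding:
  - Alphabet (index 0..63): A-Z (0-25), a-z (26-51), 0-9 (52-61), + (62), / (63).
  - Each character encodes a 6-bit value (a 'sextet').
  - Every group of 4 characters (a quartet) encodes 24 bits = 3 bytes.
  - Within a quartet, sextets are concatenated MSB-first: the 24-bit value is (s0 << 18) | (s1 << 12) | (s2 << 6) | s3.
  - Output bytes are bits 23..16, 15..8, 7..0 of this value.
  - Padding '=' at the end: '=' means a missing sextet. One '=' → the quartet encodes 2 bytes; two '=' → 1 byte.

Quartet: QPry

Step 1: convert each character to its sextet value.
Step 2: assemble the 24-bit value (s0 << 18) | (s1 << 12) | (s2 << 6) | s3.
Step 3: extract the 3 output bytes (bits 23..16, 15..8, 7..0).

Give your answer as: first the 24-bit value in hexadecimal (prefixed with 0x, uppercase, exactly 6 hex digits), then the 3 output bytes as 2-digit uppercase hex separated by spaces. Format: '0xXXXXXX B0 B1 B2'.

Answer: 0x40FAF2 40 FA F2

Derivation:
Sextets: Q=16, P=15, r=43, y=50
24-bit: (16<<18) | (15<<12) | (43<<6) | 50
      = 0x400000 | 0x00F000 | 0x000AC0 | 0x000032
      = 0x40FAF2
Bytes: (v>>16)&0xFF=40, (v>>8)&0xFF=FA, v&0xFF=F2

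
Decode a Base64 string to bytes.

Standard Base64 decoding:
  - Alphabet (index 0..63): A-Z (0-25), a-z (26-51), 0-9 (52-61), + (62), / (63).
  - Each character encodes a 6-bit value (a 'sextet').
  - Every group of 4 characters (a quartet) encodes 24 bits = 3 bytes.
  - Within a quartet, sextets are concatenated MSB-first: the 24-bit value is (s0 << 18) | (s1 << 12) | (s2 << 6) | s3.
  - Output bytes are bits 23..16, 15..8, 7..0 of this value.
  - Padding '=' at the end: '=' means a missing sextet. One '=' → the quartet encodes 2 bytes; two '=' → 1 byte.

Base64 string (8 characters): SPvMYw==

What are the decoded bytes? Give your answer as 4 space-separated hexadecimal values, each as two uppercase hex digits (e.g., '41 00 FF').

Answer: 48 FB CC 63

Derivation:
After char 0 ('S'=18): chars_in_quartet=1 acc=0x12 bytes_emitted=0
After char 1 ('P'=15): chars_in_quartet=2 acc=0x48F bytes_emitted=0
After char 2 ('v'=47): chars_in_quartet=3 acc=0x123EF bytes_emitted=0
After char 3 ('M'=12): chars_in_quartet=4 acc=0x48FBCC -> emit 48 FB CC, reset; bytes_emitted=3
After char 4 ('Y'=24): chars_in_quartet=1 acc=0x18 bytes_emitted=3
After char 5 ('w'=48): chars_in_quartet=2 acc=0x630 bytes_emitted=3
Padding '==': partial quartet acc=0x630 -> emit 63; bytes_emitted=4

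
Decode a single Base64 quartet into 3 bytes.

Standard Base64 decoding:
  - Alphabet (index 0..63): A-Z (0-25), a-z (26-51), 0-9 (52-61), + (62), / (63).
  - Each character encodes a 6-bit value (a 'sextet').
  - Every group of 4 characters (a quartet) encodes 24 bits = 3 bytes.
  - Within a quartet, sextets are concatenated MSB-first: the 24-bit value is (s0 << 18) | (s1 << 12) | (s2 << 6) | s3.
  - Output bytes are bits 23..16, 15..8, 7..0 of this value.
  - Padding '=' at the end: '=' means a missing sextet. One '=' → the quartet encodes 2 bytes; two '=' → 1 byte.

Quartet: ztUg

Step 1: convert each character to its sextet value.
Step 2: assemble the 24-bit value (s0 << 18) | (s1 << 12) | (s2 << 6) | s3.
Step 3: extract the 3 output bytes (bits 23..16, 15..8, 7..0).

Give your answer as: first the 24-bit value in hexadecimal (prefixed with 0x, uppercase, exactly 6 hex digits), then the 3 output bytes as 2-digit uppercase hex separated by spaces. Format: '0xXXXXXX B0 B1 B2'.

Sextets: z=51, t=45, U=20, g=32
24-bit: (51<<18) | (45<<12) | (20<<6) | 32
      = 0xCC0000 | 0x02D000 | 0x000500 | 0x000020
      = 0xCED520
Bytes: (v>>16)&0xFF=CE, (v>>8)&0xFF=D5, v&0xFF=20

Answer: 0xCED520 CE D5 20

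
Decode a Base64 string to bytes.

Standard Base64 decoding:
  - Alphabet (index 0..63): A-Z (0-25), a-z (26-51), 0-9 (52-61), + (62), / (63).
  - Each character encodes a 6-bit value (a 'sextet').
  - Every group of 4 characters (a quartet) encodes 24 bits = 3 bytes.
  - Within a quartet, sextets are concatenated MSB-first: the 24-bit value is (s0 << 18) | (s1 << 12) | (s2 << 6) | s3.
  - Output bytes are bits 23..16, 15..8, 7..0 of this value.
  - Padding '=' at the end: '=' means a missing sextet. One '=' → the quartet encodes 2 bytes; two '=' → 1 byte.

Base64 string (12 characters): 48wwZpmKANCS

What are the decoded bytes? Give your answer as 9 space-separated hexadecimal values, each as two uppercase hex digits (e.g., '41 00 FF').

Answer: E3 CC 30 66 99 8A 00 D0 92

Derivation:
After char 0 ('4'=56): chars_in_quartet=1 acc=0x38 bytes_emitted=0
After char 1 ('8'=60): chars_in_quartet=2 acc=0xE3C bytes_emitted=0
After char 2 ('w'=48): chars_in_quartet=3 acc=0x38F30 bytes_emitted=0
After char 3 ('w'=48): chars_in_quartet=4 acc=0xE3CC30 -> emit E3 CC 30, reset; bytes_emitted=3
After char 4 ('Z'=25): chars_in_quartet=1 acc=0x19 bytes_emitted=3
After char 5 ('p'=41): chars_in_quartet=2 acc=0x669 bytes_emitted=3
After char 6 ('m'=38): chars_in_quartet=3 acc=0x19A66 bytes_emitted=3
After char 7 ('K'=10): chars_in_quartet=4 acc=0x66998A -> emit 66 99 8A, reset; bytes_emitted=6
After char 8 ('A'=0): chars_in_quartet=1 acc=0x0 bytes_emitted=6
After char 9 ('N'=13): chars_in_quartet=2 acc=0xD bytes_emitted=6
After char 10 ('C'=2): chars_in_quartet=3 acc=0x342 bytes_emitted=6
After char 11 ('S'=18): chars_in_quartet=4 acc=0xD092 -> emit 00 D0 92, reset; bytes_emitted=9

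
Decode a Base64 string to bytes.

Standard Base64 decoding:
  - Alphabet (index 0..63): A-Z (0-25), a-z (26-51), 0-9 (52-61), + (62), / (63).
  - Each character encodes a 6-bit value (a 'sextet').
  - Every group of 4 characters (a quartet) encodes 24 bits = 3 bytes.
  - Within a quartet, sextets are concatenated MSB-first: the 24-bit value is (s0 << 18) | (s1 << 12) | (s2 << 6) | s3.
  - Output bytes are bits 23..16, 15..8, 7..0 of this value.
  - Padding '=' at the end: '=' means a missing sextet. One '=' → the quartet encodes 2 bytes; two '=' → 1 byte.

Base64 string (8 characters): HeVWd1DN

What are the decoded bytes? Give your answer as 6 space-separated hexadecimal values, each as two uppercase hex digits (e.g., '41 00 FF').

After char 0 ('H'=7): chars_in_quartet=1 acc=0x7 bytes_emitted=0
After char 1 ('e'=30): chars_in_quartet=2 acc=0x1DE bytes_emitted=0
After char 2 ('V'=21): chars_in_quartet=3 acc=0x7795 bytes_emitted=0
After char 3 ('W'=22): chars_in_quartet=4 acc=0x1DE556 -> emit 1D E5 56, reset; bytes_emitted=3
After char 4 ('d'=29): chars_in_quartet=1 acc=0x1D bytes_emitted=3
After char 5 ('1'=53): chars_in_quartet=2 acc=0x775 bytes_emitted=3
After char 6 ('D'=3): chars_in_quartet=3 acc=0x1DD43 bytes_emitted=3
After char 7 ('N'=13): chars_in_quartet=4 acc=0x7750CD -> emit 77 50 CD, reset; bytes_emitted=6

Answer: 1D E5 56 77 50 CD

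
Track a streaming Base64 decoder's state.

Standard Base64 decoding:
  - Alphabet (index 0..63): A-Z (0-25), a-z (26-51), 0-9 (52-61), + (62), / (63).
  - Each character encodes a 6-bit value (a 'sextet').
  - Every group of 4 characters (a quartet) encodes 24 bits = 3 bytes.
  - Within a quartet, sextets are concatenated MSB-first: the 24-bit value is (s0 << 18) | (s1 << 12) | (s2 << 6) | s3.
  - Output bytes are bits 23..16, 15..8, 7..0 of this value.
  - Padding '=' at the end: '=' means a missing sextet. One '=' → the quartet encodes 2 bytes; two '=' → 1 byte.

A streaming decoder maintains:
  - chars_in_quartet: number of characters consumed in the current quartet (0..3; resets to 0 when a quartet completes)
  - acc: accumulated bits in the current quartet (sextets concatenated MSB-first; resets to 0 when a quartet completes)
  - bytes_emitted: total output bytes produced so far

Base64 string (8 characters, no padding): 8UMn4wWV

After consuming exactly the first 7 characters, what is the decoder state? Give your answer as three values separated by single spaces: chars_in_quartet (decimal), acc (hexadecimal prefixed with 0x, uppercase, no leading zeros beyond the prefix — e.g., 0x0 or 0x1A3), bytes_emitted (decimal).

Answer: 3 0x38C16 3

Derivation:
After char 0 ('8'=60): chars_in_quartet=1 acc=0x3C bytes_emitted=0
After char 1 ('U'=20): chars_in_quartet=2 acc=0xF14 bytes_emitted=0
After char 2 ('M'=12): chars_in_quartet=3 acc=0x3C50C bytes_emitted=0
After char 3 ('n'=39): chars_in_quartet=4 acc=0xF14327 -> emit F1 43 27, reset; bytes_emitted=3
After char 4 ('4'=56): chars_in_quartet=1 acc=0x38 bytes_emitted=3
After char 5 ('w'=48): chars_in_quartet=2 acc=0xE30 bytes_emitted=3
After char 6 ('W'=22): chars_in_quartet=3 acc=0x38C16 bytes_emitted=3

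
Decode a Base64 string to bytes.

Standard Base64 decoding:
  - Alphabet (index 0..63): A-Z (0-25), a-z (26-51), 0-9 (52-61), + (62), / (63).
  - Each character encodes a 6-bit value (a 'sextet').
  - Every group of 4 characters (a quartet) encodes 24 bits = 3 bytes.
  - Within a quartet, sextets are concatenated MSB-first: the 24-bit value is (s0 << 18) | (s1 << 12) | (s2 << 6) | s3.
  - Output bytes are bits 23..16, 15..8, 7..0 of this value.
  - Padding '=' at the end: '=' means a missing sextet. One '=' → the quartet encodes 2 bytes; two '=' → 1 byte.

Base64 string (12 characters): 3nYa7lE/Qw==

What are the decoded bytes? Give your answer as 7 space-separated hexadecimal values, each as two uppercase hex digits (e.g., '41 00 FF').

Answer: DE 76 1A EE 51 3F 43

Derivation:
After char 0 ('3'=55): chars_in_quartet=1 acc=0x37 bytes_emitted=0
After char 1 ('n'=39): chars_in_quartet=2 acc=0xDE7 bytes_emitted=0
After char 2 ('Y'=24): chars_in_quartet=3 acc=0x379D8 bytes_emitted=0
After char 3 ('a'=26): chars_in_quartet=4 acc=0xDE761A -> emit DE 76 1A, reset; bytes_emitted=3
After char 4 ('7'=59): chars_in_quartet=1 acc=0x3B bytes_emitted=3
After char 5 ('l'=37): chars_in_quartet=2 acc=0xEE5 bytes_emitted=3
After char 6 ('E'=4): chars_in_quartet=3 acc=0x3B944 bytes_emitted=3
After char 7 ('/'=63): chars_in_quartet=4 acc=0xEE513F -> emit EE 51 3F, reset; bytes_emitted=6
After char 8 ('Q'=16): chars_in_quartet=1 acc=0x10 bytes_emitted=6
After char 9 ('w'=48): chars_in_quartet=2 acc=0x430 bytes_emitted=6
Padding '==': partial quartet acc=0x430 -> emit 43; bytes_emitted=7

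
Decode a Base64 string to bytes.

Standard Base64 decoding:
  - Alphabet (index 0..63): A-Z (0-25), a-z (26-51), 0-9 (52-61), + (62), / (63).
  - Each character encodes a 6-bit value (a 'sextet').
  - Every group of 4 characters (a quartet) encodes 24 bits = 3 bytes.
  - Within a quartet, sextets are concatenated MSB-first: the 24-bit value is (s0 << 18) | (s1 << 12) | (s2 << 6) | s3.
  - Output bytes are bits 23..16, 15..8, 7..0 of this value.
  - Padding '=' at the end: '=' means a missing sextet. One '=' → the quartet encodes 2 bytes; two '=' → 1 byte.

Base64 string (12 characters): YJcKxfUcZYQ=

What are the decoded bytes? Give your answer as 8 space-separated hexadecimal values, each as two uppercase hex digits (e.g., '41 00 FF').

After char 0 ('Y'=24): chars_in_quartet=1 acc=0x18 bytes_emitted=0
After char 1 ('J'=9): chars_in_quartet=2 acc=0x609 bytes_emitted=0
After char 2 ('c'=28): chars_in_quartet=3 acc=0x1825C bytes_emitted=0
After char 3 ('K'=10): chars_in_quartet=4 acc=0x60970A -> emit 60 97 0A, reset; bytes_emitted=3
After char 4 ('x'=49): chars_in_quartet=1 acc=0x31 bytes_emitted=3
After char 5 ('f'=31): chars_in_quartet=2 acc=0xC5F bytes_emitted=3
After char 6 ('U'=20): chars_in_quartet=3 acc=0x317D4 bytes_emitted=3
After char 7 ('c'=28): chars_in_quartet=4 acc=0xC5F51C -> emit C5 F5 1C, reset; bytes_emitted=6
After char 8 ('Z'=25): chars_in_quartet=1 acc=0x19 bytes_emitted=6
After char 9 ('Y'=24): chars_in_quartet=2 acc=0x658 bytes_emitted=6
After char 10 ('Q'=16): chars_in_quartet=3 acc=0x19610 bytes_emitted=6
Padding '=': partial quartet acc=0x19610 -> emit 65 84; bytes_emitted=8

Answer: 60 97 0A C5 F5 1C 65 84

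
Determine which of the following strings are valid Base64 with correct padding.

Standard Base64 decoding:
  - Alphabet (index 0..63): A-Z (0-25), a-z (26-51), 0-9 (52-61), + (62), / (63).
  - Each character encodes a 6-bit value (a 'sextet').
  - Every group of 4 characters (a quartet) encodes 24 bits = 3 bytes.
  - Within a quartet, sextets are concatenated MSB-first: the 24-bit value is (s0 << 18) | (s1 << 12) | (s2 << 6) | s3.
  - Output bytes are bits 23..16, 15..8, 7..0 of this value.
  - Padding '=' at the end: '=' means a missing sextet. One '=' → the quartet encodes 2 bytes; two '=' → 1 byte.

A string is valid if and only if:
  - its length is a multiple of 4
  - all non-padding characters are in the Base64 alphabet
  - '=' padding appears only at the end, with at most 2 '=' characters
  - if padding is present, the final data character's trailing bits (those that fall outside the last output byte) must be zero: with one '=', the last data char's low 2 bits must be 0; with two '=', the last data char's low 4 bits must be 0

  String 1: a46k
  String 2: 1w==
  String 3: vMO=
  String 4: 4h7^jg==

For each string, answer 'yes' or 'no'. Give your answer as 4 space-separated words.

String 1: 'a46k' → valid
String 2: '1w==' → valid
String 3: 'vMO=' → invalid (bad trailing bits)
String 4: '4h7^jg==' → invalid (bad char(s): ['^'])

Answer: yes yes no no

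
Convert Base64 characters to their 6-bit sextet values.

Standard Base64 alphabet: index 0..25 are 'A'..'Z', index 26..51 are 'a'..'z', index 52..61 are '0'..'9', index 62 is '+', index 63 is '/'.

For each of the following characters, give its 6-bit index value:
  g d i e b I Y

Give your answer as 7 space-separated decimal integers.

Answer: 32 29 34 30 27 8 24

Derivation:
'g': a..z range, 26 + ord('g') − ord('a') = 32
'd': a..z range, 26 + ord('d') − ord('a') = 29
'i': a..z range, 26 + ord('i') − ord('a') = 34
'e': a..z range, 26 + ord('e') − ord('a') = 30
'b': a..z range, 26 + ord('b') − ord('a') = 27
'I': A..Z range, ord('I') − ord('A') = 8
'Y': A..Z range, ord('Y') − ord('A') = 24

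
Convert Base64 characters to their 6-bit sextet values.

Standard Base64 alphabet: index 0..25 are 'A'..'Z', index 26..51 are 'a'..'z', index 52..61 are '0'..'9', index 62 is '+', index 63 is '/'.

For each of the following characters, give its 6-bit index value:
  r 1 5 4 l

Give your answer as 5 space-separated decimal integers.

Answer: 43 53 57 56 37

Derivation:
'r': a..z range, 26 + ord('r') − ord('a') = 43
'1': 0..9 range, 52 + ord('1') − ord('0') = 53
'5': 0..9 range, 52 + ord('5') − ord('0') = 57
'4': 0..9 range, 52 + ord('4') − ord('0') = 56
'l': a..z range, 26 + ord('l') − ord('a') = 37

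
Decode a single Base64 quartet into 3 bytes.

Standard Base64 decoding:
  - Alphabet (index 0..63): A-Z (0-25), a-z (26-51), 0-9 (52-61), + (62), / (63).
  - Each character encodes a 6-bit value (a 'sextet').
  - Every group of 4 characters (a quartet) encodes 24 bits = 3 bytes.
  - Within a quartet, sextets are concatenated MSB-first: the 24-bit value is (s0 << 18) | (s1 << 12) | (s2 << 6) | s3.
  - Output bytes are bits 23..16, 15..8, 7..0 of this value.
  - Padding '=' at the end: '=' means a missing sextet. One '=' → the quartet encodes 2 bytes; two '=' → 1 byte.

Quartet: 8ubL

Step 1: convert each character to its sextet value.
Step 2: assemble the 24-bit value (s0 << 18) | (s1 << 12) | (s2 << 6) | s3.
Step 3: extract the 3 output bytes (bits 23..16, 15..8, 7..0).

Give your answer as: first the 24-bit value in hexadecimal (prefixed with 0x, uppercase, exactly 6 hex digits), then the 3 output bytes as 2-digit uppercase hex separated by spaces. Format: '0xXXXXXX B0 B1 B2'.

Answer: 0xF2E6CB F2 E6 CB

Derivation:
Sextets: 8=60, u=46, b=27, L=11
24-bit: (60<<18) | (46<<12) | (27<<6) | 11
      = 0xF00000 | 0x02E000 | 0x0006C0 | 0x00000B
      = 0xF2E6CB
Bytes: (v>>16)&0xFF=F2, (v>>8)&0xFF=E6, v&0xFF=CB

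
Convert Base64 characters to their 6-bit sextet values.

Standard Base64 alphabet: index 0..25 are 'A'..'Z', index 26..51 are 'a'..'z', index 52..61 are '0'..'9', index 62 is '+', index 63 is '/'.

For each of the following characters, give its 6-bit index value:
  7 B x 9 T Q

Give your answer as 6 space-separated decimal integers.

'7': 0..9 range, 52 + ord('7') − ord('0') = 59
'B': A..Z range, ord('B') − ord('A') = 1
'x': a..z range, 26 + ord('x') − ord('a') = 49
'9': 0..9 range, 52 + ord('9') − ord('0') = 61
'T': A..Z range, ord('T') − ord('A') = 19
'Q': A..Z range, ord('Q') − ord('A') = 16

Answer: 59 1 49 61 19 16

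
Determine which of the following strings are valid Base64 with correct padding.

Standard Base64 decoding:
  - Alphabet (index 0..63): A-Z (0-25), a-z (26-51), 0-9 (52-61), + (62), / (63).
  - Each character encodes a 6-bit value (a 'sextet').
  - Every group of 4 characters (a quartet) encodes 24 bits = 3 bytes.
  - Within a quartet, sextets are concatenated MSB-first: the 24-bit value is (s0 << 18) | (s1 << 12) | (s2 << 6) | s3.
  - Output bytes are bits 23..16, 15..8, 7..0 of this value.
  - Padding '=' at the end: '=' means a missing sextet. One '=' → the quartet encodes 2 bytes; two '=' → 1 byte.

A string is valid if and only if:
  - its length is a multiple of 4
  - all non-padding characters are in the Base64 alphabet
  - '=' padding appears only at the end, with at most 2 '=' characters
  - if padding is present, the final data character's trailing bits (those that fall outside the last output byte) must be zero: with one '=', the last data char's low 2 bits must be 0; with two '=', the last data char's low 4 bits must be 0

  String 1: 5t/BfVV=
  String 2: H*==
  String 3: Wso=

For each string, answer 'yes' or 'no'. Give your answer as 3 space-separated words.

Answer: no no yes

Derivation:
String 1: '5t/BfVV=' → invalid (bad trailing bits)
String 2: 'H*==' → invalid (bad char(s): ['*'])
String 3: 'Wso=' → valid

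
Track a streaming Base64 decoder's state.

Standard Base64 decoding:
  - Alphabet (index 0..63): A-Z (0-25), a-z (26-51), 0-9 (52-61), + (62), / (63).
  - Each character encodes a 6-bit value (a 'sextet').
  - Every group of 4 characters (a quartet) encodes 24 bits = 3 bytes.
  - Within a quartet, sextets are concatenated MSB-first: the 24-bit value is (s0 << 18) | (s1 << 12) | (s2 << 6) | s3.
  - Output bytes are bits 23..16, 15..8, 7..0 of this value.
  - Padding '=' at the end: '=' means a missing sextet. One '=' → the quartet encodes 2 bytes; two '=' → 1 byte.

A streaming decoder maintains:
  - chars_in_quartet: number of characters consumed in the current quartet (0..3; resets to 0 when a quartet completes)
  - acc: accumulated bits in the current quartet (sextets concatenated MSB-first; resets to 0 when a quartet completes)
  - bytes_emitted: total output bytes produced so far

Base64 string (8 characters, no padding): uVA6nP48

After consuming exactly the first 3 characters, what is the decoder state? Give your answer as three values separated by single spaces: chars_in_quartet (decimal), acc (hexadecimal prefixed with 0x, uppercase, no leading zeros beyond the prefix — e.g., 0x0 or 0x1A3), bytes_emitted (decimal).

Answer: 3 0x2E540 0

Derivation:
After char 0 ('u'=46): chars_in_quartet=1 acc=0x2E bytes_emitted=0
After char 1 ('V'=21): chars_in_quartet=2 acc=0xB95 bytes_emitted=0
After char 2 ('A'=0): chars_in_quartet=3 acc=0x2E540 bytes_emitted=0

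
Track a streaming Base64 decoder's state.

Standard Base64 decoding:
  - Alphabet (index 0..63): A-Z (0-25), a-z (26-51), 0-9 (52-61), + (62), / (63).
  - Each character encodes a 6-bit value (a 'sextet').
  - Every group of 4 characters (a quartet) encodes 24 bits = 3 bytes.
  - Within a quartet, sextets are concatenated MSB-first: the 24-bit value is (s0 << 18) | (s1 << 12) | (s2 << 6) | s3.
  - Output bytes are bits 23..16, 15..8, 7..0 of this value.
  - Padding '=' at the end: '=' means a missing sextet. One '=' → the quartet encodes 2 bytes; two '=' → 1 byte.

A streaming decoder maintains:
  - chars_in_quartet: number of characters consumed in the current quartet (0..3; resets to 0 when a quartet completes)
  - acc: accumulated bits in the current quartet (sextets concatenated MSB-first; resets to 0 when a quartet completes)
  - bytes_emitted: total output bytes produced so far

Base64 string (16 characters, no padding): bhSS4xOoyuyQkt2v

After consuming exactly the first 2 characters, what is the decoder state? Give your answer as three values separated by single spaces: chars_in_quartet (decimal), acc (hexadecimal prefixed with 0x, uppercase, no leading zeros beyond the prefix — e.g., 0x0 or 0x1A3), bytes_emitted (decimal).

Answer: 2 0x6E1 0

Derivation:
After char 0 ('b'=27): chars_in_quartet=1 acc=0x1B bytes_emitted=0
After char 1 ('h'=33): chars_in_quartet=2 acc=0x6E1 bytes_emitted=0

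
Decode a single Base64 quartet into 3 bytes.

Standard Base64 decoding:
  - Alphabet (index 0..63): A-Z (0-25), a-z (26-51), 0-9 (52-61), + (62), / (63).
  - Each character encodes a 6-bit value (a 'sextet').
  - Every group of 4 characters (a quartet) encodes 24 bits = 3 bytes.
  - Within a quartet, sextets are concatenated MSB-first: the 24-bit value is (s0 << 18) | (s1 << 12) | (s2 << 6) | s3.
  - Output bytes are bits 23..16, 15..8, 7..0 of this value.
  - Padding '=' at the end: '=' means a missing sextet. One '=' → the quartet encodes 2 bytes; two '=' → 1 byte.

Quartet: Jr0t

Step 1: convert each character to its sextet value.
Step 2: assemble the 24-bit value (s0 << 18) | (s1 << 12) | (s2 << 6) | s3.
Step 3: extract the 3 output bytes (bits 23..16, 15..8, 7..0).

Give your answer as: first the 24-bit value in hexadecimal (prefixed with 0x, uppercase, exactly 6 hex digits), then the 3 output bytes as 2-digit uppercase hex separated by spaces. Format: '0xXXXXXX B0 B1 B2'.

Sextets: J=9, r=43, 0=52, t=45
24-bit: (9<<18) | (43<<12) | (52<<6) | 45
      = 0x240000 | 0x02B000 | 0x000D00 | 0x00002D
      = 0x26BD2D
Bytes: (v>>16)&0xFF=26, (v>>8)&0xFF=BD, v&0xFF=2D

Answer: 0x26BD2D 26 BD 2D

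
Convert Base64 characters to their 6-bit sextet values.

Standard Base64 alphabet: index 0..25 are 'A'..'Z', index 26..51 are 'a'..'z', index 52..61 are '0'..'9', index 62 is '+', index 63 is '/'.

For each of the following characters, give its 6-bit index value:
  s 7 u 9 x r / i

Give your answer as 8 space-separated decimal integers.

Answer: 44 59 46 61 49 43 63 34

Derivation:
's': a..z range, 26 + ord('s') − ord('a') = 44
'7': 0..9 range, 52 + ord('7') − ord('0') = 59
'u': a..z range, 26 + ord('u') − ord('a') = 46
'9': 0..9 range, 52 + ord('9') − ord('0') = 61
'x': a..z range, 26 + ord('x') − ord('a') = 49
'r': a..z range, 26 + ord('r') − ord('a') = 43
'/': index 63
'i': a..z range, 26 + ord('i') − ord('a') = 34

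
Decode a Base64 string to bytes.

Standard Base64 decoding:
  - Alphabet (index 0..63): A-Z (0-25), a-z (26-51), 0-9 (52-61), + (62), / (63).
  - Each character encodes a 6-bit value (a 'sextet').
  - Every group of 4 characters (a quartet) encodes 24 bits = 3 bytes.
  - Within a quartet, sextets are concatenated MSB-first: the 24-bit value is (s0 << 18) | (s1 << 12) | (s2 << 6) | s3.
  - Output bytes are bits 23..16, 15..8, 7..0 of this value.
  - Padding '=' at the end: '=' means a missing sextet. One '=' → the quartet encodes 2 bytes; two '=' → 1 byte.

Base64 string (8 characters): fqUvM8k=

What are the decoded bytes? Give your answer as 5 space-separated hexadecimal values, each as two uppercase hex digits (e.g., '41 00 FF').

After char 0 ('f'=31): chars_in_quartet=1 acc=0x1F bytes_emitted=0
After char 1 ('q'=42): chars_in_quartet=2 acc=0x7EA bytes_emitted=0
After char 2 ('U'=20): chars_in_quartet=3 acc=0x1FA94 bytes_emitted=0
After char 3 ('v'=47): chars_in_quartet=4 acc=0x7EA52F -> emit 7E A5 2F, reset; bytes_emitted=3
After char 4 ('M'=12): chars_in_quartet=1 acc=0xC bytes_emitted=3
After char 5 ('8'=60): chars_in_quartet=2 acc=0x33C bytes_emitted=3
After char 6 ('k'=36): chars_in_quartet=3 acc=0xCF24 bytes_emitted=3
Padding '=': partial quartet acc=0xCF24 -> emit 33 C9; bytes_emitted=5

Answer: 7E A5 2F 33 C9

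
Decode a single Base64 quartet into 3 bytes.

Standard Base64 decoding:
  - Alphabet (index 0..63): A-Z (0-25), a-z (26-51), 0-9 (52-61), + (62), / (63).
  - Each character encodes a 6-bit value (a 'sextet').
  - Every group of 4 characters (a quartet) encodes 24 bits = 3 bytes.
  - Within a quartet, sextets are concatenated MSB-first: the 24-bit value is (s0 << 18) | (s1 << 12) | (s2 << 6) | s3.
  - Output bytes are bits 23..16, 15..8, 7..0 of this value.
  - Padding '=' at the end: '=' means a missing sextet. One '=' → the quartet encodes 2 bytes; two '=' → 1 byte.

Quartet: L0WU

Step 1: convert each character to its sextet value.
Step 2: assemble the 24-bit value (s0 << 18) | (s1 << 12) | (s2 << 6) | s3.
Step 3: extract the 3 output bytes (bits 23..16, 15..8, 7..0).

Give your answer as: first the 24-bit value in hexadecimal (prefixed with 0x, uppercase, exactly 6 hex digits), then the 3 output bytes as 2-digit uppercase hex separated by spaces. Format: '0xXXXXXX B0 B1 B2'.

Sextets: L=11, 0=52, W=22, U=20
24-bit: (11<<18) | (52<<12) | (22<<6) | 20
      = 0x2C0000 | 0x034000 | 0x000580 | 0x000014
      = 0x2F4594
Bytes: (v>>16)&0xFF=2F, (v>>8)&0xFF=45, v&0xFF=94

Answer: 0x2F4594 2F 45 94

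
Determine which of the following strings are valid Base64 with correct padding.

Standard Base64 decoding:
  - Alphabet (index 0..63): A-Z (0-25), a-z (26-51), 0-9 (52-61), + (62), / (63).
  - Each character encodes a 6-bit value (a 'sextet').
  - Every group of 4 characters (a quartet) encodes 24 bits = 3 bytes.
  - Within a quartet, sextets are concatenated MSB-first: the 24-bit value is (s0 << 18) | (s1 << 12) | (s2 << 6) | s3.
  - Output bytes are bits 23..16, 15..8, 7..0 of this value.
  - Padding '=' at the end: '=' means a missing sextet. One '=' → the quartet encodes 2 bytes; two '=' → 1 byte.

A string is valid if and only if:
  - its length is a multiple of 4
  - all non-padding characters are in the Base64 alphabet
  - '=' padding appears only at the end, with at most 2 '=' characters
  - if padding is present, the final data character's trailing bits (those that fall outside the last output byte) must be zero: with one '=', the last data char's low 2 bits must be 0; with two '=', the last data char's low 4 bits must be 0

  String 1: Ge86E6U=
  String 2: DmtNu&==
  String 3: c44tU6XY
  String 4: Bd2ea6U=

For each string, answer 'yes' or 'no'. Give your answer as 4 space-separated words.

String 1: 'Ge86E6U=' → valid
String 2: 'DmtNu&==' → invalid (bad char(s): ['&'])
String 3: 'c44tU6XY' → valid
String 4: 'Bd2ea6U=' → valid

Answer: yes no yes yes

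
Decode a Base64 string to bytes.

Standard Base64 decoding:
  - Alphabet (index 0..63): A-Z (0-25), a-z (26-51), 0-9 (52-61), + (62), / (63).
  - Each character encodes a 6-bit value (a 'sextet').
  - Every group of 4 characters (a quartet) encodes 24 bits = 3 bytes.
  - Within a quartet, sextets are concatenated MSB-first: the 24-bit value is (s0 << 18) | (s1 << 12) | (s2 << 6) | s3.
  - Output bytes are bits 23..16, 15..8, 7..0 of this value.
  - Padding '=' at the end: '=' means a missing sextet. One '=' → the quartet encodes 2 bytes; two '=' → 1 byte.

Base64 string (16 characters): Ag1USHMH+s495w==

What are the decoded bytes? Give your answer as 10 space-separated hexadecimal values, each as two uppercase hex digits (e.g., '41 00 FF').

After char 0 ('A'=0): chars_in_quartet=1 acc=0x0 bytes_emitted=0
After char 1 ('g'=32): chars_in_quartet=2 acc=0x20 bytes_emitted=0
After char 2 ('1'=53): chars_in_quartet=3 acc=0x835 bytes_emitted=0
After char 3 ('U'=20): chars_in_quartet=4 acc=0x20D54 -> emit 02 0D 54, reset; bytes_emitted=3
After char 4 ('S'=18): chars_in_quartet=1 acc=0x12 bytes_emitted=3
After char 5 ('H'=7): chars_in_quartet=2 acc=0x487 bytes_emitted=3
After char 6 ('M'=12): chars_in_quartet=3 acc=0x121CC bytes_emitted=3
After char 7 ('H'=7): chars_in_quartet=4 acc=0x487307 -> emit 48 73 07, reset; bytes_emitted=6
After char 8 ('+'=62): chars_in_quartet=1 acc=0x3E bytes_emitted=6
After char 9 ('s'=44): chars_in_quartet=2 acc=0xFAC bytes_emitted=6
After char 10 ('4'=56): chars_in_quartet=3 acc=0x3EB38 bytes_emitted=6
After char 11 ('9'=61): chars_in_quartet=4 acc=0xFACE3D -> emit FA CE 3D, reset; bytes_emitted=9
After char 12 ('5'=57): chars_in_quartet=1 acc=0x39 bytes_emitted=9
After char 13 ('w'=48): chars_in_quartet=2 acc=0xE70 bytes_emitted=9
Padding '==': partial quartet acc=0xE70 -> emit E7; bytes_emitted=10

Answer: 02 0D 54 48 73 07 FA CE 3D E7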